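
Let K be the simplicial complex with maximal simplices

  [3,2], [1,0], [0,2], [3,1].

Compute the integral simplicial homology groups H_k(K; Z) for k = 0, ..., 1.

H_0 = Z,  H_1 = Z.

Order the vertices as 0 < 1 < 2 < 3. Listing each simplex with vertices in this order, K has dimension 1 with simplices:

  0-simplices (4): [0], [1], [2], [3]
  1-simplices (4): [0,1], [0,2], [1,3], [2,3]

giving chain groups C_0 ≅ Z^4, C_1 ≅ Z^4.

The boundary map ∂_1: C_1 → C_0 maps an edge to its endpoints' difference, ∂[p,q] = q − p.
This gives a 4×4 integer matrix of rank 3; reducing to Smith normal form yields diagonal entries (1,1,1).

From H_k ≅ ker(∂_k) / im(∂_{k+1}) we obtain:

  H_0: rank C_0 − rank ∂_1 = 4 − 3 = 1, and the invariant factors of ∂_1 are all 1, so H_0 = Z.
  H_1: rank ker ∂_1 − rank ∂_2 = (4 − 3) − 0 = 1, and there is no ∂_2, so H_1 = Z.

(K is a triangulation of the circle S^1.)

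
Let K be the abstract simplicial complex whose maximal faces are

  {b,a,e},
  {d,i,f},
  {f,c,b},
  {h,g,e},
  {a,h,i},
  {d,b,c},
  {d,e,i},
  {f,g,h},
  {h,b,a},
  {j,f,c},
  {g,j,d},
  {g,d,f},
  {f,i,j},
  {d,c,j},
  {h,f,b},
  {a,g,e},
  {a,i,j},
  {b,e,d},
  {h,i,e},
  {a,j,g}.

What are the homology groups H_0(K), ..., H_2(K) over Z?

K has 10 vertices, 30 edges, 20 triangles.
rank ∂_0 = 0, rank ∂_1 = 9 ⇒ b_0 = 10 − 0 − 9 = 1; all invariant factors of ∂_1 are 1 so no torsion. So H_0 = Z.
rank ∂_1 = 9, rank ∂_2 = 20 ⇒ b_1 = 30 − 9 − 20 = 1; ∂_2 has invariant factor(s) [2] giving torsion. So H_1 = Z ⊕ Z_2.
rank ∂_2 = 20, rank ∂_3 = 0 ⇒ b_2 = 20 − 20 − 0 = 0. So H_2 = 0.

H_0 = Z,  H_1 = Z ⊕ Z_2,  H_2 = 0.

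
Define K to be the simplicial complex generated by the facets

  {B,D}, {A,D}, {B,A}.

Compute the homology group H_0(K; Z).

H_0 ≅ Z.

Take the total order A < B < D on the vertex set. Then K (dimension 1) consists of the simplices:

  0-simplices (3): A, B, D
  1-simplices (3): AB, AD, BD

Hence C_0 ≅ Z^3, C_1 ≅ Z^3.

∂_1: C_1 → C_0 sends each edge [p,q] (with p < q) to q − p.
This gives a 3×3 integer matrix of rank 2; reducing to Smith normal form yields diagonal entries (1,1).

Reading off H_k = ker ∂_k / im ∂_{k+1}:

  H_0: rank C_0 − rank ∂_1 = 3 − 2 = 1, and the invariant factors of ∂_1 are all 1, so H_0 = Z.

(K is a triangulation of the circle S^1.)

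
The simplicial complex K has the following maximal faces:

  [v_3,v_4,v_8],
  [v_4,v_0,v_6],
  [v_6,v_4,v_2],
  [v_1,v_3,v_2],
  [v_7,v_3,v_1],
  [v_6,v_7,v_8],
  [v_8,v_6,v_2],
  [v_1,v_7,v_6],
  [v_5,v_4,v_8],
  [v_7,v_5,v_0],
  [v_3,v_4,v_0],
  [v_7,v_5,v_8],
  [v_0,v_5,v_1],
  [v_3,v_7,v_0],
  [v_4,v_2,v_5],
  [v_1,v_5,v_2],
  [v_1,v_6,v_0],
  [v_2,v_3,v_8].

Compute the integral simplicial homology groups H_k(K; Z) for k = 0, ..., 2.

H_0 = Z,  H_1 = Z ⊕ Z/2,  H_2 = 0.

Order the vertices as v_0 < v_1 < v_2 < v_3 < v_4 < v_5 < v_6 < v_7 < v_8. Listing each simplex with vertices in this order, K has dimension 2 with simplices:

  0-simplices (9): [v_0], [v_1], [v_2], [v_3], [v_4], [v_5], [v_6], [v_7], [v_8]
  1-simplices (27): (27 of them)
  2-simplices (18): (18 of them)

giving chain groups C_0 ≅ Z^9, C_1 ≅ Z^27, C_2 ≅ Z^18.

The boundary map ∂_1: C_1 → C_0 sends each edge [p,q] (with p < q) to q − p.
As a 9×27 matrix over Z this has rank 8, with invariant factors (1,1,1,1,1,1,1,1).

∂_2: C_2 → C_1 sends each 2-simplex [p,q,r] to [q,r] − [p,r] + [p,q]. For instance
  ∂[v_5,v_7,v_8] = [v_7,v_8] − [v_5,v_8] + [v_5,v_7],
  ∂[v_2,v_4,v_6] = [v_4,v_6] − [v_2,v_6] + [v_2,v_4].
The 27×18 boundary matrix has rank 18 and Smith normal form diag(1,1,1,1,1,1,1,1,1,1,1,1,1,1,1,1,1,2).

Now H_k = ker ∂_k / im ∂_{k+1}, so:

  H_0: rank C_0 − rank ∂_1 = 9 − 8 = 1, and the invariant factors of ∂_1 are all 1, so H_0 = Z.
  H_1: rank ker ∂_1 − rank ∂_2 = (27 − 8) − 18 = 1, and ∂_2 has invariant factor 2 > 1, so H_1 = Z ⊕ Z/2.
  H_2: rank ker ∂_2 − rank ∂_3 = (18 − 18) − 0 = 0, and there is no ∂_3, so H_2 = 0.

As a check, the Euler characteristic is 9 − 27 + 18 = 0, which agrees with 1 − 1 + 0 = 0.
(K is a triangulation of the Klein bottle.)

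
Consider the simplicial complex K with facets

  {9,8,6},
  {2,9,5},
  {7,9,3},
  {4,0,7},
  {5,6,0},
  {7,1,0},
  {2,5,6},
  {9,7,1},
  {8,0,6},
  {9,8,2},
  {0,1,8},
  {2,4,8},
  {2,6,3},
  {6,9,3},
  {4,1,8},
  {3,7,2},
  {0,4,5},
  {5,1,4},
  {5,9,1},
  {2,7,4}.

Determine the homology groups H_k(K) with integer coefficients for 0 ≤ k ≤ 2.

H_0 ≅ Z,  H_1 ≅ Z ⊕ Z/2,  H_2 = 0.

Take the total order 0 < 1 < 2 < 3 < 4 < 5 < 6 < 7 < 8 < 9 on the vertex set. Then K (dimension 2) consists of the simplices:

  0-simplices (10): [0], [1], [2], [3], [4], [5], [6], [7], [8], [9]
  1-simplices (30): (30 of them)
  2-simplices (20): (20 of them)

giving chain groups C_0 ≅ Z^10, C_1 ≅ Z^30, C_2 ≅ Z^20.

The boundary map ∂_1: C_1 → C_0 sends each edge [p,q] (with p < q) to q − p. For instance
  ∂[2,6] = [6] − [2].
As a 10×30 matrix over Z this has rank 9, with invariant factors (1,1,1,1,1,1,1,1,1).

The boundary map ∂_2: C_2 → C_1 sends each 2-simplex [p,q,r] to [q,r] − [p,r] + [p,q]. For instance
  ∂[2,3,6] = [3,6] − [2,6] + [2,3],
  ∂[0,4,7] = [4,7] − [0,7] + [0,4].
The resulting 30×20 matrix has rank 20, and its Smith normal form has invariant factors (1,1,1,1,1,1,1,1,1,1,1,1,1,1,1,1,1,1,1,2).

From H_k ≅ ker(∂_k) / im(∂_{k+1}) we obtain:

  H_0: rank C_0 − rank ∂_1 = 10 − 9 = 1, and the invariant factors of ∂_1 are all 1, so H_0 ≅ Z.
  H_1: rank ker ∂_1 − rank ∂_2 = (30 − 9) − 20 = 1, and ∂_2 has invariant factor 2 > 1, so H_1 ≅ Z ⊕ Z/2.
  H_2: rank ker ∂_2 − rank ∂_3 = (20 − 20) − 0 = 0, and there is no ∂_3, so H_2 ≅ 0.

As a check, the Euler characteristic is 10 − 30 + 20 = 0, which agrees with 1 − 1 + 0 = 0.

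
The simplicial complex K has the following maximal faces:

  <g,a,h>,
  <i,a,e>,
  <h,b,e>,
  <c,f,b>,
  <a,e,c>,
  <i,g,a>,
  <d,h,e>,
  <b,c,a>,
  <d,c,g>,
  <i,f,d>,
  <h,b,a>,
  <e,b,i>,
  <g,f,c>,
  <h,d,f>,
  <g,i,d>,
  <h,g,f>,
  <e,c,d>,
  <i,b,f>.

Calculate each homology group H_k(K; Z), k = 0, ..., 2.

Take the total order a < b < c < d < e < f < g < h < i on the vertex set. Then K (dimension 2) consists of the simplices:

  0-simplices (9): a, b, c, d, e, f, g, h, i
  1-simplices (27): ab, ac, ae, ag, ah, ai, bc, be, bf, bh, bi, cd, ce, cf, cg, de, df, dg, dh, di, eh, ei, fg, fh, fi, gh, gi
  2-simplices (18): abc, abh, ace, aei, agh, agi, bcf, beh, bei, bfi, cde, cdg, cfg, deh, dfh, dfi, dgi, fgh

giving chain groups C_0 ≅ Z^9, C_1 ≅ Z^27, C_2 ≅ Z^18.

Boundary ∂_1: C_1 → C_0 maps an edge to its endpoints' difference, ∂[p,q] = q − p.
The 9×27 boundary matrix has rank 8 and Smith normal form diag(1,1,1,1,1,1,1,1).

Boundary ∂_2: C_2 → C_1 sends each 2-simplex [p,q,r] to [q,r] − [p,r] + [p,q]. For instance
  ∂agh = gh − ah + ag,
  ∂dgi = gi − di + dg.
As a 27×18 matrix over Z this has rank 18, with invariant factors (1,1,1,1,1,1,1,1,1,1,1,1,1,1,1,1,1,2).

From H_k ≅ ker(∂_k) / im(∂_{k+1}) we obtain:

  H_0: rank C_0 − rank ∂_1 = 9 − 8 = 1, and the invariant factors of ∂_1 are all 1, so H_0 = Z.
  H_1: rank ker ∂_1 − rank ∂_2 = (27 − 8) − 18 = 1, and ∂_2 has invariant factor 2 > 1, so H_1 = Z ⊕ Z/2Z.
  H_2: rank ker ∂_2 − rank ∂_3 = (18 − 18) − 0 = 0, and there is no ∂_3, so H_2 = 0.

H_0 ≅ Z,  H_1 ≅ Z ⊕ Z/2Z,  H_2 = 0.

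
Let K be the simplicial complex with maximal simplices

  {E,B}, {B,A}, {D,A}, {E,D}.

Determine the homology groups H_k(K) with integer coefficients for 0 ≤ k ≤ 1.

H_0 = Z,  H_1 = Z.

Take the total order A < B < D < E on the vertex set. Then K (dimension 1) consists of the simplices:

  0-simplices (4): A, B, D, E
  1-simplices (4): AB, AD, BE, DE

Hence C_0 ≅ Z^4, C_1 ≅ Z^4.

∂_1: C_1 → C_0 maps an edge to its endpoints' difference, ∂[p,q] = q − p.
As a 4×4 matrix over Z this has rank 3, with invariant factors (1,1,1).

Now H_k = ker ∂_k / im ∂_{k+1}, so:

  H_0: rank C_0 − rank ∂_1 = 4 − 3 = 1, and the invariant factors of ∂_1 are all 1, so H_0 ≅ Z.
  H_1: rank ker ∂_1 − rank ∂_2 = (4 − 3) − 0 = 1, and there is no ∂_2, so H_1 ≅ Z.

(K is a triangulation of the circle S^1.)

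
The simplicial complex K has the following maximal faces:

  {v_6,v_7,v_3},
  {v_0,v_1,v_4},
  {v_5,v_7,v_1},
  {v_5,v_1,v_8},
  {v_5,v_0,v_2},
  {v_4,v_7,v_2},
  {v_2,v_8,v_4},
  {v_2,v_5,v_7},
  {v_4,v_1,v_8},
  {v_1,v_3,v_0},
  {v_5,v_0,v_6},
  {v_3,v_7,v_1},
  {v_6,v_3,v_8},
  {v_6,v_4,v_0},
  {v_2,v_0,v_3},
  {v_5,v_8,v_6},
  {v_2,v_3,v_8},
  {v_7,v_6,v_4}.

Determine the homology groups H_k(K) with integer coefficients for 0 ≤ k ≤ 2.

H_0 = Z,  H_1 = Z^2,  H_2 = Z.

Fix the vertex order v_0 < v_1 < v_2 < v_3 < v_4 < v_5 < v_6 < v_7 < v_8 and write every simplex with vertices in increasing order. Then dim K = 2 and the simplices of K are:

  0-simplices (9): [v_0], [v_1], [v_2], [v_3], [v_4], [v_5], [v_6], [v_7], [v_8]
  1-simplices (27): (27 of them)
  2-simplices (18): (18 of them)

giving chain groups C_0 ≅ Z^9, C_1 ≅ Z^27, C_2 ≅ Z^18.

∂_1: C_1 → C_0 is given by ∂[p,q] = [q] − [p]. For instance
  ∂[v_0,v_4] = [v_4] − [v_0].
This gives a 9×27 integer matrix of rank 8; reducing to Smith normal form yields diagonal entries (1,1,1,1,1,1,1,1).

Boundary ∂_2: C_2 → C_1 acts by ∂[p,q,r] = [q,r] − [p,r] + [p,q]. For instance
  ∂[v_3,v_6,v_7] = [v_6,v_7] − [v_3,v_7] + [v_3,v_6],
  ∂[v_1,v_5,v_7] = [v_5,v_7] − [v_1,v_7] + [v_1,v_5].
As a 27×18 matrix over Z this has rank 17, with invariant factors (1,1,1,1,1,1,1,1,1,1,1,1,1,1,1,1,1).

Computing H_k = (kernel of ∂_k) / (image of ∂_{k+1}):

  H_0: rank C_0 − rank ∂_1 = 9 − 8 = 1, and the invariant factors of ∂_1 are all 1, so H_0 ≅ Z.
  H_1: rank ker ∂_1 − rank ∂_2 = (27 − 8) − 17 = 2, and the invariant factors of ∂_2 are all 1, so H_1 ≅ Z^2.
  H_2: rank ker ∂_2 − rank ∂_3 = (18 − 17) − 0 = 1, and there is no ∂_3, so H_2 ≅ Z.

As a check, the Euler characteristic is 9 − 27 + 18 = 0, which agrees with 1 − 2 + 1 = 0.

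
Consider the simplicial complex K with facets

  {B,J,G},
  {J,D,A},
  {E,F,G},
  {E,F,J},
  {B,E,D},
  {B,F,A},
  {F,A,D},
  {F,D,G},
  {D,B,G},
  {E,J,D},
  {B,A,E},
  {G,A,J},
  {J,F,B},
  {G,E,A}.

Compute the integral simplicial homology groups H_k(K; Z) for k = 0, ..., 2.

H_0 ≅ Z,  H_1 ≅ Z^2,  H_2 ≅ Z.

We work with the vertex ordering A < B < D < E < F < G < J. The simplices of K, each written with vertices in increasing order, are:

  0-simplices (7): A, B, D, E, F, G, J
  1-simplices (21): AB, AD, AE, AF, AG, AJ, BD, BE, BF, BG, BJ, DE, DF, DG, DJ, EF, EG, EJ, FG, FJ, GJ
  2-simplices (14): ABE, ABF, ADF, ADJ, AEG, AGJ, BDE, BDG, BFJ, BGJ, DEJ, DFG, EFG, EFJ

Hence C_0 ≅ Z^7, C_1 ≅ Z^21, C_2 ≅ Z^14.

∂_1: C_1 → C_0 maps an edge to its endpoints' difference, ∂[p,q] = q − p.
As a 7×21 matrix over Z this has rank 6, with invariant factors (1,1,1,1,1,1).

Boundary ∂_2: C_2 → C_1 sends each 2-simplex [p,q,r] to [q,r] − [p,r] + [p,q]. For instance
  ∂EFJ = FJ − EJ + EF,
  ∂ABF = BF − AF + AB.
The 21×14 boundary matrix has rank 13 and Smith normal form diag(1,1,1,1,1,1,1,1,1,1,1,1,1).

Now H_k = ker ∂_k / im ∂_{k+1}, so:

  H_0: rank C_0 − rank ∂_1 = 7 − 6 = 1, and the invariant factors of ∂_1 are all 1, so H_0 = Z.
  H_1: rank ker ∂_1 − rank ∂_2 = (21 − 6) − 13 = 2, and the invariant factors of ∂_2 are all 1, so H_1 = Z^2.
  H_2: rank ker ∂_2 − rank ∂_3 = (14 − 13) − 0 = 1, and there is no ∂_3, so H_2 = Z.

As a check, the Euler characteristic is 7 − 21 + 14 = 0, which agrees with 1 − 2 + 1 = 0.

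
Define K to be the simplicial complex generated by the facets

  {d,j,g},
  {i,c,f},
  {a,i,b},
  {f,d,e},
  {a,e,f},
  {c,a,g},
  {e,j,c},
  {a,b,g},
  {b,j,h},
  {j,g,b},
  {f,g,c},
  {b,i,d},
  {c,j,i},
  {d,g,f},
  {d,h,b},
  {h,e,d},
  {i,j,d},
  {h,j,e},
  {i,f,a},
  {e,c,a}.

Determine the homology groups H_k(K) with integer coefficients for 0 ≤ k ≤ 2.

Fix the vertex order a < b < c < d < e < f < g < h < i < j and write every simplex with vertices in increasing order. Then dim K = 2 and the simplices of K are:

  0-simplices (10): a, b, c, d, e, f, g, h, i, j
  1-simplices (30): ab, ac, ae, af, ag, ai, bd, bg, bh, bi, bj, ce, cf, cg, ci, cj, de, df, dg, dh, di, dj, ef, eh, ej, fg, fi, gj, hj, ij
  2-simplices (20): abg, abi, ace, acg, aef, afi, bdh, bdi, bgj, bhj, cej, cfg, cfi, cij, def, deh, dfg, dgj, dij, ehj

giving chain groups C_0 ≅ Z^10, C_1 ≅ Z^30, C_2 ≅ Z^20.

Boundary ∂_1: C_1 → C_0 sends each edge [p,q] (with p < q) to q − p. For instance
  ∂ef = f − e.
This gives a 10×30 integer matrix of rank 9; reducing to Smith normal form yields diagonal entries (1,1,1,1,1,1,1,1,1).

Boundary ∂_2: C_2 → C_1 maps a triangle to the signed sum of its edges. For instance
  ∂afi = fi − ai + af,
  ∂ehj = hj − ej + eh.
The 30×20 boundary matrix has rank 20 and Smith normal form diag(1,1,1,1,1,1,1,1,1,1,1,1,1,1,1,1,1,1,1,2).

From H_k ≅ ker(∂_k) / im(∂_{k+1}) we obtain:

  H_0: rank C_0 − rank ∂_1 = 10 − 9 = 1, and the invariant factors of ∂_1 are all 1, so H_0 ≅ Z.
  H_1: rank ker ∂_1 − rank ∂_2 = (30 − 9) − 20 = 1, and ∂_2 has invariant factor 2 > 1, so H_1 ≅ Z × Z/2.
  H_2: rank ker ∂_2 − rank ∂_3 = (20 − 20) − 0 = 0, and there is no ∂_3, so H_2 ≅ 0.

As a check, the Euler characteristic is 10 − 30 + 20 = 0, which agrees with 1 − 1 + 0 = 0.

H_0 ≅ Z,  H_1 ≅ Z × Z/2,  H_2 = 0.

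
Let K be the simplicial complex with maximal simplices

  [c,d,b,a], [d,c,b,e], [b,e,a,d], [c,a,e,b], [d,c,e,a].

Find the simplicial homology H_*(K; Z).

Order the vertices as a < b < c < d < e. Listing each simplex with vertices in this order, K has dimension 3 with simplices:

  0-simplices (5): a, b, c, d, e
  1-simplices (10): ab, ac, ad, ae, bc, bd, be, cd, ce, de
  2-simplices (10): abc, abd, abe, acd, ace, ade, bcd, bce, bde, cde
  3-simplices (5): abcd, abce, abde, acde, bcde

so the chain groups are C_0 ≅ Z^5, C_1 ≅ Z^10, C_2 ≅ Z^10, C_3 ≅ Z^5.

Boundary ∂_1: C_1 → C_0 sends each edge [p,q] (with p < q) to q − p. For instance
  ∂ad = d − a.
The 5×10 boundary matrix has rank 4 and Smith normal form diag(1,1,1,1).

The boundary map ∂_2: C_2 → C_1 sends each 2-simplex [p,q,r] to [q,r] − [p,r] + [p,q]. For instance
  ∂abc = bc − ac + ab,
  ∂ace = ce − ae + ac.
The 10×10 boundary matrix has rank 6 and Smith normal form diag(1,1,1,1,1,1).

Boundary ∂_3: C_3 → C_2 sends each 3-simplex σ to the alternating sum Σ_i (−1)^i (σ with its i-th vertex removed). For instance
  ∂abde = bde − ade + abe − abd,
  ∂acde = cde − ade + ace − acd.
This gives a 10×5 integer matrix of rank 4; reducing to Smith normal form yields diagonal entries (1,1,1,1).

Reading off H_k = ker ∂_k / im ∂_{k+1}:

  H_0: rank C_0 − rank ∂_1 = 5 − 4 = 1, and the invariant factors of ∂_1 are all 1, so H_0 ≅ Z.
  H_1: rank ker ∂_1 − rank ∂_2 = (10 − 4) − 6 = 0, and the invariant factors of ∂_2 are all 1, so H_1 ≅ 0.
  H_2: rank ker ∂_2 − rank ∂_3 = (10 − 6) − 4 = 0, and the invariant factors of ∂_3 are all 1, so H_2 ≅ 0.
  H_3: rank ker ∂_3 − rank ∂_4 = (5 − 4) − 0 = 1, and there is no ∂_4, so H_3 ≅ Z.

H_0 ≅ Z,  H_1 = 0,  H_2 = 0,  H_3 ≅ Z.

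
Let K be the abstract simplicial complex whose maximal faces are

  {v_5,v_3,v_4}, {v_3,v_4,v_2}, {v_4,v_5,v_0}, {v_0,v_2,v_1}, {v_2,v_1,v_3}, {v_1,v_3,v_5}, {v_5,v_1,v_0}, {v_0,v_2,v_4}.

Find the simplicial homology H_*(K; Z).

Take the total order v_0 < v_1 < v_2 < v_3 < v_4 < v_5 on the vertex set. Then K (dimension 2) consists of the simplices:

  0-simplices (6): [v_0], [v_1], [v_2], [v_3], [v_4], [v_5]
  1-simplices (12): [v_0,v_1], [v_0,v_2], [v_0,v_4], [v_0,v_5], [v_1,v_2], [v_1,v_3], [v_1,v_5], [v_2,v_3], [v_2,v_4], [v_3,v_4], [v_3,v_5], [v_4,v_5]
  2-simplices (8): [v_0,v_1,v_2], [v_0,v_1,v_5], [v_0,v_2,v_4], [v_0,v_4,v_5], [v_1,v_2,v_3], [v_1,v_3,v_5], [v_2,v_3,v_4], [v_3,v_4,v_5]

so the chain groups are C_0 ≅ Z^6, C_1 ≅ Z^12, C_2 ≅ Z^8.

∂_1: C_1 → C_0 sends each edge [p,q] (with p < q) to q − p.
The resulting 6×12 matrix has rank 5, and its Smith normal form has invariant factors (1,1,1,1,1).

The boundary map ∂_2: C_2 → C_1 maps a triangle to the signed sum of its edges. For instance
  ∂[v_3,v_4,v_5] = [v_4,v_5] − [v_3,v_5] + [v_3,v_4],
  ∂[v_1,v_3,v_5] = [v_3,v_5] − [v_1,v_5] + [v_1,v_3].
This gives a 12×8 integer matrix of rank 7; reducing to Smith normal form yields diagonal entries (1,1,1,1,1,1,1).

Reading off H_k = ker ∂_k / im ∂_{k+1}:

  H_0: rank C_0 − rank ∂_1 = 6 − 5 = 1, and the invariant factors of ∂_1 are all 1, so H_0 = Z.
  H_1: rank ker ∂_1 − rank ∂_2 = (12 − 5) − 7 = 0, and the invariant factors of ∂_2 are all 1, so H_1 = 0.
  H_2: rank ker ∂_2 − rank ∂_3 = (8 − 7) − 0 = 1, and there is no ∂_3, so H_2 = Z.

H_0 ≅ Z,  H_1 = 0,  H_2 ≅ Z.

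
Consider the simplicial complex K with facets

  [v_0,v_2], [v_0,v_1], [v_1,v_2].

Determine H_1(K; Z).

We work with the vertex ordering v_0 < v_1 < v_2. The simplices of K, each written with vertices in increasing order, are:

  0-simplices (3): [v_0], [v_1], [v_2]
  1-simplices (3): [v_0,v_1], [v_0,v_2], [v_1,v_2]

giving chain groups C_0 ≅ Z^3, C_1 ≅ Z^3.

The boundary map ∂_1: C_1 → C_0 maps an edge to its endpoints' difference, ∂[p,q] = q − p.
The resulting 3×3 matrix has rank 2, and its Smith normal form has invariant factors (1,1).

Reading off H_k = ker ∂_k / im ∂_{k+1}:

  H_1: rank ker ∂_1 − rank ∂_2 = (3 − 2) − 0 = 1, and there is no ∂_2, so H_1 ≅ Z.

(K is a triangulation of the circle S^1.)

H_1 = Z.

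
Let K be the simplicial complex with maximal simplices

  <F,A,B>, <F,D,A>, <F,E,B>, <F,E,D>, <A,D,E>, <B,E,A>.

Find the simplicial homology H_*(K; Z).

K has 5 vertices, 9 edges, 6 triangles.
rank ∂_0 = 0, rank ∂_1 = 4 ⇒ b_0 = 5 − 0 − 4 = 1; all invariant factors of ∂_1 are 1 so no torsion. So H_0 ≅ Z.
rank ∂_1 = 4, rank ∂_2 = 5 ⇒ b_1 = 9 − 4 − 5 = 0; all invariant factors of ∂_2 are 1 so no torsion. So H_1 ≅ 0.
rank ∂_2 = 5, rank ∂_3 = 0 ⇒ b_2 = 6 − 5 − 0 = 1. So H_2 ≅ Z.

H_0 ≅ Z,  H_1 = 0,  H_2 ≅ Z.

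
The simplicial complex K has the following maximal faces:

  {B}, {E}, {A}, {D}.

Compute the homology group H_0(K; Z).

H_0 ≅ Z^4.

K has 4 vertices.
rank ∂_0 = 0, rank ∂_1 = 0 ⇒ b_0 = 4 − 0 − 0 = 4. So H_0 ≅ Z^4.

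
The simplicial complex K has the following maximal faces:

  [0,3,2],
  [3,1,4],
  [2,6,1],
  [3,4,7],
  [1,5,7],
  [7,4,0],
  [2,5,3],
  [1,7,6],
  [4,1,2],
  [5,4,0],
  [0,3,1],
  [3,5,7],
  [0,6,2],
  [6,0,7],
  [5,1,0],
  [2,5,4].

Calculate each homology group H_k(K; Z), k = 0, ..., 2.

H_0 = Z,  H_1 = Z^2,  H_2 = Z.

Fix the vertex order 0 < 1 < 2 < 3 < 4 < 5 < 6 < 7 and write every simplex with vertices in increasing order. Then dim K = 2 and the simplices of K are:

  0-simplices (8): [0], [1], [2], [3], [4], [5], [6], [7]
  1-simplices (24): (24 of them)
  2-simplices (16): [0,1,3], [0,1,5], [0,2,3], [0,2,6], [0,4,5], [0,4,7], [0,6,7], [1,2,4], [1,2,6], [1,3,4], [1,5,7], [1,6,7], [2,3,5], [2,4,5], [3,4,7], [3,5,7]

Hence C_0 ≅ Z^8, C_1 ≅ Z^24, C_2 ≅ Z^16.

Boundary ∂_1: C_1 → C_0 sends each edge [p,q] (with p < q) to q − p.
This gives a 8×24 integer matrix of rank 7; reducing to Smith normal form yields diagonal entries (1,1,1,1,1,1,1).

The boundary map ∂_2: C_2 → C_1 maps a triangle to the signed sum of its edges. For instance
  ∂[1,5,7] = [5,7] − [1,7] + [1,5],
  ∂[0,4,7] = [4,7] − [0,7] + [0,4].
As a 24×16 matrix over Z this has rank 15, with invariant factors (1,1,1,1,1,1,1,1,1,1,1,1,1,1,1).

Now H_k = ker ∂_k / im ∂_{k+1}, so:

  H_0: rank C_0 − rank ∂_1 = 8 − 7 = 1, and the invariant factors of ∂_1 are all 1, so H_0 = Z.
  H_1: rank ker ∂_1 − rank ∂_2 = (24 − 7) − 15 = 2, and the invariant factors of ∂_2 are all 1, so H_1 = Z^2.
  H_2: rank ker ∂_2 − rank ∂_3 = (16 − 15) − 0 = 1, and there is no ∂_3, so H_2 = Z.

As a check, the Euler characteristic is 8 − 24 + 16 = 0, which agrees with 1 − 2 + 1 = 0.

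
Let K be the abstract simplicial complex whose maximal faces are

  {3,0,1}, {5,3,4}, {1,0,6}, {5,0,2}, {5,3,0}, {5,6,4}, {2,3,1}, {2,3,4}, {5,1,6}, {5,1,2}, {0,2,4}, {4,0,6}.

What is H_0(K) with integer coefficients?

Fix the vertex order 0 < 1 < 2 < 3 < 4 < 5 < 6 and write every simplex with vertices in increasing order. Then dim K = 2 and the simplices of K are:

  0-simplices (7): [0], [1], [2], [3], [4], [5], [6]
  1-simplices (18): [0,1], [0,2], [0,3], [0,4], [0,5], [0,6], [1,2], [1,3], [1,5], [1,6], [2,3], [2,4], [2,5], [3,4], [3,5], [4,5], [4,6], [5,6]
  2-simplices (12): [0,1,3], [0,1,6], [0,2,4], [0,2,5], [0,3,5], [0,4,6], [1,2,3], [1,2,5], [1,5,6], [2,3,4], [3,4,5], [4,5,6]

Hence C_0 ≅ Z^7, C_1 ≅ Z^18, C_2 ≅ Z^12.

Boundary ∂_1: C_1 → C_0 is given by ∂[p,q] = [q] − [p]. For instance
  ∂[3,4] = [4] − [3].
The 7×18 boundary matrix has rank 6 and Smith normal form diag(1,1,1,1,1,1).

Boundary ∂_2: C_2 → C_1 acts by ∂[p,q,r] = [q,r] − [p,r] + [p,q]. For instance
  ∂[2,3,4] = [3,4] − [2,4] + [2,3],
  ∂[3,4,5] = [4,5] − [3,5] + [3,4].
This gives a 18×12 integer matrix of rank 12; reducing to Smith normal form yields diagonal entries (1,1,1,1,1,1,1,1,1,1,1,2).

Now H_k = ker ∂_k / im ∂_{k+1}, so:

  H_0: rank C_0 − rank ∂_1 = 7 − 6 = 1, and the invariant factors of ∂_1 are all 1, so H_0 = Z.

H_0 ≅ Z.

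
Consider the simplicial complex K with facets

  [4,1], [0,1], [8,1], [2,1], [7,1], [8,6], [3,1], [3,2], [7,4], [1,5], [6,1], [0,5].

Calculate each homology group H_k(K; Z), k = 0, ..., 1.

Take the total order 0 < 1 < 2 < 3 < 4 < 5 < 6 < 7 < 8 on the vertex set. Then K (dimension 1) consists of the simplices:

  0-simplices (9): [0], [1], [2], [3], [4], [5], [6], [7], [8]
  1-simplices (12): [0,1], [0,5], [1,2], [1,3], [1,4], [1,5], [1,6], [1,7], [1,8], [2,3], [4,7], [6,8]

Hence C_0 ≅ Z^9, C_1 ≅ Z^12.

Boundary ∂_1: C_1 → C_0 sends each edge [p,q] (with p < q) to q − p.
This gives a 9×12 integer matrix of rank 8; reducing to Smith normal form yields diagonal entries (1,1,1,1,1,1,1,1).

Now H_k = ker ∂_k / im ∂_{k+1}, so:

  H_0: rank C_0 − rank ∂_1 = 9 − 8 = 1, and the invariant factors of ∂_1 are all 1, so H_0 = Z.
  H_1: rank ker ∂_1 − rank ∂_2 = (12 − 8) − 0 = 4, and there is no ∂_2, so H_1 = Z^4.

H_0 ≅ Z,  H_1 ≅ Z^4.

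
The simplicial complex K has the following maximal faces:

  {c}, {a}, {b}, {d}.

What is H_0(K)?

Order the vertices as a < b < c < d. Listing each simplex with vertices in this order, K has dimension 0 with simplices:

  0-simplices (4): a, b, c, d

Hence C_0 ≅ Z^4.

From H_k ≅ ker(∂_k) / im(∂_{k+1}) we obtain:

  H_0: rank C_0 − rank ∂_1 = 4 − 0 = 4, and there is no ∂_1, so H_0 = Z^4.

H_0 = Z^4.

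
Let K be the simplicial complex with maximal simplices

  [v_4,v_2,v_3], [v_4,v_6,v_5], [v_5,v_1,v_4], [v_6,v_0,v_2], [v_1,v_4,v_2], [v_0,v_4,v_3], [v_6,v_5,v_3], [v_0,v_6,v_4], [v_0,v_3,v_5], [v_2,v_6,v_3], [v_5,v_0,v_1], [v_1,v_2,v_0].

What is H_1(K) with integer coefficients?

H_1 = Z/2.

We work with the vertex ordering v_0 < v_1 < v_2 < v_3 < v_4 < v_5 < v_6. The simplices of K, each written with vertices in increasing order, are:

  0-simplices (7): [v_0], [v_1], [v_2], [v_3], [v_4], [v_5], [v_6]
  1-simplices (18): (18 of them)
  2-simplices (12): (12 of them)

Hence C_0 ≅ Z^7, C_1 ≅ Z^18, C_2 ≅ Z^12.

The boundary map ∂_1: C_1 → C_0 maps an edge to its endpoints' difference, ∂[p,q] = q − p.
As a 7×18 matrix over Z this has rank 6, with invariant factors (1,1,1,1,1,1).

Boundary ∂_2: C_2 → C_1 maps a triangle to the signed sum of its edges. For instance
  ∂[v_2,v_3,v_4] = [v_3,v_4] − [v_2,v_4] + [v_2,v_3],
  ∂[v_0,v_3,v_4] = [v_3,v_4] − [v_0,v_4] + [v_0,v_3].
As a 18×12 matrix over Z this has rank 12, with invariant factors (1,1,1,1,1,1,1,1,1,1,1,2).

Now H_k = ker ∂_k / im ∂_{k+1}, so:

  H_1: rank ker ∂_1 − rank ∂_2 = (18 − 6) − 12 = 0, and ∂_2 has invariant factor 2 > 1, so H_1 ≅ Z/2.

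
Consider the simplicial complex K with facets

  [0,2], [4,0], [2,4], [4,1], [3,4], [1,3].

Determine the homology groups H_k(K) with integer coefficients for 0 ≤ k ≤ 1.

We work with the vertex ordering 0 < 1 < 2 < 3 < 4. The simplices of K, each written with vertices in increasing order, are:

  0-simplices (5): [0], [1], [2], [3], [4]
  1-simplices (6): [0,2], [0,4], [1,3], [1,4], [2,4], [3,4]

so the chain groups are C_0 ≅ Z^5, C_1 ≅ Z^6.

∂_1: C_1 → C_0 is given by ∂[p,q] = [q] − [p].
As a 5×6 matrix over Z this has rank 4, with invariant factors (1,1,1,1).

Reading off H_k = ker ∂_k / im ∂_{k+1}:

  H_0: rank C_0 − rank ∂_1 = 5 − 4 = 1, and the invariant factors of ∂_1 are all 1, so H_0 ≅ Z.
  H_1: rank ker ∂_1 − rank ∂_2 = (6 − 4) − 0 = 2, and there is no ∂_2, so H_1 ≅ Z^2.

H_0 ≅ Z,  H_1 ≅ Z^2.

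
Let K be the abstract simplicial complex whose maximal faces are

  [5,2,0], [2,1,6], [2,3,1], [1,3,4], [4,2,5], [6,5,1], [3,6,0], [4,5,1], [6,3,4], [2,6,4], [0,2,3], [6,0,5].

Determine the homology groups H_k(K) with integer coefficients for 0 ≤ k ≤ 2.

H_0 ≅ Z,  H_1 ≅ Z/2,  H_2 = 0.

Order the vertices as 0 < 1 < 2 < 3 < 4 < 5 < 6. Listing each simplex with vertices in this order, K has dimension 2 with simplices:

  0-simplices (7): [0], [1], [2], [3], [4], [5], [6]
  1-simplices (18): [0,2], [0,3], [0,5], [0,6], [1,2], [1,3], [1,4], [1,5], [1,6], [2,3], [2,4], [2,5], [2,6], [3,4], [3,6], [4,5], [4,6], [5,6]
  2-simplices (12): [0,2,3], [0,2,5], [0,3,6], [0,5,6], [1,2,3], [1,2,6], [1,3,4], [1,4,5], [1,5,6], [2,4,5], [2,4,6], [3,4,6]

so the chain groups are C_0 ≅ Z^7, C_1 ≅ Z^18, C_2 ≅ Z^12.

The boundary map ∂_1: C_1 → C_0 is given by ∂[p,q] = [q] − [p].
The resulting 7×18 matrix has rank 6, and its Smith normal form has invariant factors (1,1,1,1,1,1).

The boundary map ∂_2: C_2 → C_1 sends each 2-simplex [p,q,r] to [q,r] − [p,r] + [p,q]. For instance
  ∂[0,5,6] = [5,6] − [0,6] + [0,5],
  ∂[1,3,4] = [3,4] − [1,4] + [1,3].
The resulting 18×12 matrix has rank 12, and its Smith normal form has invariant factors (1,1,1,1,1,1,1,1,1,1,1,2).

From H_k ≅ ker(∂_k) / im(∂_{k+1}) we obtain:

  H_0: rank C_0 − rank ∂_1 = 7 − 6 = 1, and the invariant factors of ∂_1 are all 1, so H_0 = Z.
  H_1: rank ker ∂_1 − rank ∂_2 = (18 − 6) − 12 = 0, and ∂_2 has invariant factor 2 > 1, so H_1 = Z/2.
  H_2: rank ker ∂_2 − rank ∂_3 = (12 − 12) − 0 = 0, and there is no ∂_3, so H_2 = 0.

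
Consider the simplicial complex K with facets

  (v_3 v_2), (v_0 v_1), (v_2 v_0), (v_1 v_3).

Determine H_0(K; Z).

H_0 ≅ Z.

K has 4 vertices, 4 edges.
rank ∂_0 = 0, rank ∂_1 = 3 ⇒ b_0 = 4 − 0 − 3 = 1; all invariant factors of ∂_1 are 1 so no torsion. So H_0 = Z.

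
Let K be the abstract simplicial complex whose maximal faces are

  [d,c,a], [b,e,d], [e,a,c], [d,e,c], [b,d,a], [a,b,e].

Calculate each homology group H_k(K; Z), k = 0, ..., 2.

Order the vertices as a < b < c < d < e. Listing each simplex with vertices in this order, K has dimension 2 with simplices:

  0-simplices (5): a, b, c, d, e
  1-simplices (9): ab, ac, ad, ae, bd, be, cd, ce, de
  2-simplices (6): abd, abe, acd, ace, bde, cde

giving chain groups C_0 ≅ Z^5, C_1 ≅ Z^9, C_2 ≅ Z^6.

∂_1: C_1 → C_0 sends each edge [p,q] (with p < q) to q − p. For instance
  ∂ce = e − c.
The 5×9 boundary matrix has rank 4 and Smith normal form diag(1,1,1,1).

∂_2: C_2 → C_1 acts by ∂[p,q,r] = [q,r] − [p,r] + [p,q]. For instance
  ∂bde = de − be + bd,
  ∂abe = be − ae + ab.
This gives a 9×6 integer matrix of rank 5; reducing to Smith normal form yields diagonal entries (1,1,1,1,1).

From H_k ≅ ker(∂_k) / im(∂_{k+1}) we obtain:

  H_0: rank C_0 − rank ∂_1 = 5 − 4 = 1, and the invariant factors of ∂_1 are all 1, so H_0 = Z.
  H_1: rank ker ∂_1 − rank ∂_2 = (9 − 4) − 5 = 0, and the invariant factors of ∂_2 are all 1, so H_1 = 0.
  H_2: rank ker ∂_2 − rank ∂_3 = (6 − 5) − 0 = 1, and there is no ∂_3, so H_2 = Z.

(K is a triangulation of the 2-sphere S^2.)

H_0 ≅ Z,  H_1 = 0,  H_2 ≅ Z.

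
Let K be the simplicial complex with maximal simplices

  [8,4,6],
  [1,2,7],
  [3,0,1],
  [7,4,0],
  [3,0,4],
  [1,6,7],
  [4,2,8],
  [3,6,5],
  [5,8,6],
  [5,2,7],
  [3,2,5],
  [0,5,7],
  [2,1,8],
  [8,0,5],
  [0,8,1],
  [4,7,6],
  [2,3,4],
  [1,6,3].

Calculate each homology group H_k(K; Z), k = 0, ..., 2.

H_0 = Z,  H_1 = Z^2,  H_2 = Z.

Order the vertices as 0 < 1 < 2 < 3 < 4 < 5 < 6 < 7 < 8. Listing each simplex with vertices in this order, K has dimension 2 with simplices:

  0-simplices (9): [0], [1], [2], [3], [4], [5], [6], [7], [8]
  1-simplices (27): (27 of them)
  2-simplices (18): [0,1,3], [0,1,8], [0,3,4], [0,4,7], [0,5,7], [0,5,8], [1,2,7], [1,2,8], [1,3,6], [1,6,7], [2,3,4], [2,3,5], [2,4,8], [2,5,7], [3,5,6], [4,6,7], [4,6,8], [5,6,8]

so the chain groups are C_0 ≅ Z^9, C_1 ≅ Z^27, C_2 ≅ Z^18.

Boundary ∂_1: C_1 → C_0 maps an edge to its endpoints' difference, ∂[p,q] = q − p. For instance
  ∂[1,8] = [8] − [1].
The 9×27 boundary matrix has rank 8 and Smith normal form diag(1,1,1,1,1,1,1,1).

Boundary ∂_2: C_2 → C_1 acts by ∂[p,q,r] = [q,r] − [p,r] + [p,q]. For instance
  ∂[0,1,3] = [1,3] − [0,3] + [0,1],
  ∂[0,3,4] = [3,4] − [0,4] + [0,3].
The 27×18 boundary matrix has rank 17 and Smith normal form diag(1,1,1,1,1,1,1,1,1,1,1,1,1,1,1,1,1).

From H_k ≅ ker(∂_k) / im(∂_{k+1}) we obtain:

  H_0: rank C_0 − rank ∂_1 = 9 − 8 = 1, and the invariant factors of ∂_1 are all 1, so H_0 = Z.
  H_1: rank ker ∂_1 − rank ∂_2 = (27 − 8) − 17 = 2, and the invariant factors of ∂_2 are all 1, so H_1 = Z^2.
  H_2: rank ker ∂_2 − rank ∂_3 = (18 − 17) − 0 = 1, and there is no ∂_3, so H_2 = Z.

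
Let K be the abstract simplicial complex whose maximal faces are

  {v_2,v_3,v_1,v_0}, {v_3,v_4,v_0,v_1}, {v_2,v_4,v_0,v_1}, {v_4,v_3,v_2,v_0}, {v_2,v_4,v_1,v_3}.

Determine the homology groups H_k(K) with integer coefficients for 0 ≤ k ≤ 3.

H_0 = Z,  H_1 = 0,  H_2 = 0,  H_3 = Z.

Take the total order v_0 < v_1 < v_2 < v_3 < v_4 on the vertex set. Then K (dimension 3) consists of the simplices:

  0-simplices (5): [v_0], [v_1], [v_2], [v_3], [v_4]
  1-simplices (10): [v_0,v_1], [v_0,v_2], [v_0,v_3], [v_0,v_4], [v_1,v_2], [v_1,v_3], [v_1,v_4], [v_2,v_3], [v_2,v_4], [v_3,v_4]
  2-simplices (10): [v_0,v_1,v_2], [v_0,v_1,v_3], [v_0,v_1,v_4], [v_0,v_2,v_3], [v_0,v_2,v_4], [v_0,v_3,v_4], [v_1,v_2,v_3], [v_1,v_2,v_4], [v_1,v_3,v_4], [v_2,v_3,v_4]
  3-simplices (5): [v_0,v_1,v_2,v_3], [v_0,v_1,v_2,v_4], [v_0,v_1,v_3,v_4], [v_0,v_2,v_3,v_4], [v_1,v_2,v_3,v_4]

so the chain groups are C_0 ≅ Z^5, C_1 ≅ Z^10, C_2 ≅ Z^10, C_3 ≅ Z^5.

∂_1: C_1 → C_0 is given by ∂[p,q] = [q] − [p]. For instance
  ∂[v_0,v_4] = [v_4] − [v_0].
This gives a 5×10 integer matrix of rank 4; reducing to Smith normal form yields diagonal entries (1,1,1,1).

Boundary ∂_2: C_2 → C_1 acts by ∂[p,q,r] = [q,r] − [p,r] + [p,q]. For instance
  ∂[v_1,v_2,v_3] = [v_2,v_3] − [v_1,v_3] + [v_1,v_2],
  ∂[v_0,v_1,v_2] = [v_1,v_2] − [v_0,v_2] + [v_0,v_1].
The resulting 10×10 matrix has rank 6, and its Smith normal form has invariant factors (1,1,1,1,1,1).

Boundary ∂_3: C_3 → C_2 sends each 3-simplex σ to the alternating sum Σ_i (−1)^i (σ with its i-th vertex removed). For instance
  ∂[v_0,v_1,v_2,v_4] = [v_1,v_2,v_4] − [v_0,v_2,v_4] + [v_0,v_1,v_4] − [v_0,v_1,v_2],
  ∂[v_0,v_1,v_3,v_4] = [v_1,v_3,v_4] − [v_0,v_3,v_4] + [v_0,v_1,v_4] − [v_0,v_1,v_3].
As a 10×5 matrix over Z this has rank 4, with invariant factors (1,1,1,1).

From H_k ≅ ker(∂_k) / im(∂_{k+1}) we obtain:

  H_0: rank C_0 − rank ∂_1 = 5 − 4 = 1, and the invariant factors of ∂_1 are all 1, so H_0 = Z.
  H_1: rank ker ∂_1 − rank ∂_2 = (10 − 4) − 6 = 0, and the invariant factors of ∂_2 are all 1, so H_1 = 0.
  H_2: rank ker ∂_2 − rank ∂_3 = (10 − 6) − 4 = 0, and the invariant factors of ∂_3 are all 1, so H_2 = 0.
  H_3: rank ker ∂_3 − rank ∂_4 = (5 − 4) − 0 = 1, and there is no ∂_4, so H_3 = Z.

As a check, the Euler characteristic is 5 − 10 + 10 − 5 = 0, which agrees with 1 − 0 + 0 − 1 = 0.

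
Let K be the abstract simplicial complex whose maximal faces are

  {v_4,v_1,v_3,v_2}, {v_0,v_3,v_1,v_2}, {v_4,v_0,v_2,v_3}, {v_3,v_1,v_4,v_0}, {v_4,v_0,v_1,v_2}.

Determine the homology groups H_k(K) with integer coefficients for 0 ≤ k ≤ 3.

H_0 = Z,  H_1 = 0,  H_2 = 0,  H_3 = Z.

We work with the vertex ordering v_0 < v_1 < v_2 < v_3 < v_4. The simplices of K, each written with vertices in increasing order, are:

  0-simplices (5): [v_0], [v_1], [v_2], [v_3], [v_4]
  1-simplices (10): [v_0,v_1], [v_0,v_2], [v_0,v_3], [v_0,v_4], [v_1,v_2], [v_1,v_3], [v_1,v_4], [v_2,v_3], [v_2,v_4], [v_3,v_4]
  2-simplices (10): [v_0,v_1,v_2], [v_0,v_1,v_3], [v_0,v_1,v_4], [v_0,v_2,v_3], [v_0,v_2,v_4], [v_0,v_3,v_4], [v_1,v_2,v_3], [v_1,v_2,v_4], [v_1,v_3,v_4], [v_2,v_3,v_4]
  3-simplices (5): [v_0,v_1,v_2,v_3], [v_0,v_1,v_2,v_4], [v_0,v_1,v_3,v_4], [v_0,v_2,v_3,v_4], [v_1,v_2,v_3,v_4]

so the chain groups are C_0 ≅ Z^5, C_1 ≅ Z^10, C_2 ≅ Z^10, C_3 ≅ Z^5.

∂_1: C_1 → C_0 maps an edge to its endpoints' difference, ∂[p,q] = q − p. For instance
  ∂[v_1,v_3] = [v_3] − [v_1].
The 5×10 boundary matrix has rank 4 and Smith normal form diag(1,1,1,1).

The boundary map ∂_2: C_2 → C_1 maps a triangle to the signed sum of its edges. For instance
  ∂[v_0,v_3,v_4] = [v_3,v_4] − [v_0,v_4] + [v_0,v_3],
  ∂[v_2,v_3,v_4] = [v_3,v_4] − [v_2,v_4] + [v_2,v_3].
This gives a 10×10 integer matrix of rank 6; reducing to Smith normal form yields diagonal entries (1,1,1,1,1,1).

∂_3: C_3 → C_2 sends each 3-simplex σ to the alternating sum Σ_i (−1)^i (σ with its i-th vertex removed). For instance
  ∂[v_0,v_1,v_2,v_4] = [v_1,v_2,v_4] − [v_0,v_2,v_4] + [v_0,v_1,v_4] − [v_0,v_1,v_2],
  ∂[v_0,v_1,v_2,v_3] = [v_1,v_2,v_3] − [v_0,v_2,v_3] + [v_0,v_1,v_3] − [v_0,v_1,v_2].
The resulting 10×5 matrix has rank 4, and its Smith normal form has invariant factors (1,1,1,1).

Reading off H_k = ker ∂_k / im ∂_{k+1}:

  H_0: rank C_0 − rank ∂_1 = 5 − 4 = 1, and the invariant factors of ∂_1 are all 1, so H_0 = Z.
  H_1: rank ker ∂_1 − rank ∂_2 = (10 − 4) − 6 = 0, and the invariant factors of ∂_2 are all 1, so H_1 = 0.
  H_2: rank ker ∂_2 − rank ∂_3 = (10 − 6) − 4 = 0, and the invariant factors of ∂_3 are all 1, so H_2 = 0.
  H_3: rank ker ∂_3 − rank ∂_4 = (5 − 4) − 0 = 1, and there is no ∂_4, so H_3 = Z.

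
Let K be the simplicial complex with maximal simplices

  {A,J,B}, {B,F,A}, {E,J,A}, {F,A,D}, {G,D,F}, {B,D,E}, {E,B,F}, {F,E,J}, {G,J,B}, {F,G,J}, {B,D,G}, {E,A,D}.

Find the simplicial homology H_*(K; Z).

Order the vertices as A < B < D < E < F < G < J. Listing each simplex with vertices in this order, K has dimension 2 with simplices:

  0-simplices (7): A, B, D, E, F, G, J
  1-simplices (18): AB, AD, AE, AF, AJ, BD, BE, BF, BG, BJ, DE, DF, DG, EF, EJ, FG, FJ, GJ
  2-simplices (12): ABF, ABJ, ADE, ADF, AEJ, BDE, BDG, BEF, BGJ, DFG, EFJ, FGJ

giving chain groups C_0 ≅ Z^7, C_1 ≅ Z^18, C_2 ≅ Z^12.

∂_1: C_1 → C_0 sends each edge [p,q] (with p < q) to q − p.
The 7×18 boundary matrix has rank 6 and Smith normal form diag(1,1,1,1,1,1).

∂_2: C_2 → C_1 sends each 2-simplex [p,q,r] to [q,r] − [p,r] + [p,q]. For instance
  ∂DFG = FG − DG + DF,
  ∂EFJ = FJ − EJ + EF.
This gives a 18×12 integer matrix of rank 12; reducing to Smith normal form yields diagonal entries (1,1,1,1,1,1,1,1,1,1,1,2).

From H_k ≅ ker(∂_k) / im(∂_{k+1}) we obtain:

  H_0: rank C_0 − rank ∂_1 = 7 − 6 = 1, and the invariant factors of ∂_1 are all 1, so H_0 ≅ Z.
  H_1: rank ker ∂_1 − rank ∂_2 = (18 − 6) − 12 = 0, and ∂_2 has invariant factor 2 > 1, so H_1 ≅ Z/2.
  H_2: rank ker ∂_2 − rank ∂_3 = (12 − 12) − 0 = 0, and there is no ∂_3, so H_2 ≅ 0.

As a check, the Euler characteristic is 7 − 18 + 12 = 1, which agrees with 1 − 0 + 0 = 1.

H_0 = Z,  H_1 = Z/2,  H_2 = 0.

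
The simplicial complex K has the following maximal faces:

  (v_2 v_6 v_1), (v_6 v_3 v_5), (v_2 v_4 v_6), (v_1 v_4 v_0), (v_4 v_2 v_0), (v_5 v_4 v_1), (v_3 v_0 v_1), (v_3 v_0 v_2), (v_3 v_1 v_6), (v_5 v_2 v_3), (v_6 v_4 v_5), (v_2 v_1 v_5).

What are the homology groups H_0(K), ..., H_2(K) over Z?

K has 7 vertices, 18 edges, 12 triangles.
rank ∂_0 = 0, rank ∂_1 = 6 ⇒ b_0 = 7 − 0 − 6 = 1; all invariant factors of ∂_1 are 1 so no torsion. So H_0 ≅ Z.
rank ∂_1 = 6, rank ∂_2 = 12 ⇒ b_1 = 18 − 6 − 12 = 0; ∂_2 has invariant factor(s) [2] giving torsion. So H_1 ≅ Z/2.
rank ∂_2 = 12, rank ∂_3 = 0 ⇒ b_2 = 12 − 12 − 0 = 0. So H_2 ≅ 0.

H_0 ≅ Z,  H_1 ≅ Z/2,  H_2 = 0.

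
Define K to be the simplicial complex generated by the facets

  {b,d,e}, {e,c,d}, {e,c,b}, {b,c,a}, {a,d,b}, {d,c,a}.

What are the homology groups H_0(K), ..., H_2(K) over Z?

Order the vertices as a < b < c < d < e. Listing each simplex with vertices in this order, K has dimension 2 with simplices:

  0-simplices (5): a, b, c, d, e
  1-simplices (9): ab, ac, ad, bc, bd, be, cd, ce, de
  2-simplices (6): abc, abd, acd, bce, bde, cde

so the chain groups are C_0 ≅ Z^5, C_1 ≅ Z^9, C_2 ≅ Z^6.

Boundary ∂_1: C_1 → C_0 maps an edge to its endpoints' difference, ∂[p,q] = q − p. For instance
  ∂bc = c − b.
The resulting 5×9 matrix has rank 4, and its Smith normal form has invariant factors (1,1,1,1).

Boundary ∂_2: C_2 → C_1 maps a triangle to the signed sum of its edges. For instance
  ∂bde = de − be + bd,
  ∂acd = cd − ad + ac.
This gives a 9×6 integer matrix of rank 5; reducing to Smith normal form yields diagonal entries (1,1,1,1,1).

Now H_k = ker ∂_k / im ∂_{k+1}, so:

  H_0: rank C_0 − rank ∂_1 = 5 − 4 = 1, and the invariant factors of ∂_1 are all 1, so H_0 ≅ Z.
  H_1: rank ker ∂_1 − rank ∂_2 = (9 − 4) − 5 = 0, and the invariant factors of ∂_2 are all 1, so H_1 ≅ 0.
  H_2: rank ker ∂_2 − rank ∂_3 = (6 − 5) − 0 = 1, and there is no ∂_3, so H_2 ≅ Z.

H_0 ≅ Z,  H_1 = 0,  H_2 ≅ Z.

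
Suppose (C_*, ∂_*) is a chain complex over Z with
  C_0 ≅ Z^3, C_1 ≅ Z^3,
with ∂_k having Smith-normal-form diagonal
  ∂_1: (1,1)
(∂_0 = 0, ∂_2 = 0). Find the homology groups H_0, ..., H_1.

H_0 = Z,  H_1 = Z.

H_0: b_0 = 3 − 0 − 2 = 1; torsion from ∂_1 factors > 1: none. So H_0 = Z.
H_1: b_1 = 3 − 2 − 0 = 1; torsion from ∂_2 factors > 1: none. So H_1 = Z.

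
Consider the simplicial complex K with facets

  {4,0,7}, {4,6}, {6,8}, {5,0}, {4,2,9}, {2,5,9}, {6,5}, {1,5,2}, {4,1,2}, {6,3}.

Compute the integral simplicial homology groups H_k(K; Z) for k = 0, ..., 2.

K has 10 vertices, 16 edges, 5 triangles.
rank ∂_0 = 0, rank ∂_1 = 9 ⇒ b_0 = 10 − 0 − 9 = 1; all invariant factors of ∂_1 are 1 so no torsion. So H_0 ≅ Z.
rank ∂_1 = 9, rank ∂_2 = 5 ⇒ b_1 = 16 − 9 − 5 = 2; all invariant factors of ∂_2 are 1 so no torsion. So H_1 ≅ Z^2.
rank ∂_2 = 5, rank ∂_3 = 0 ⇒ b_2 = 5 − 5 − 0 = 0. So H_2 ≅ 0.

H_0 = Z,  H_1 = Z^2,  H_2 = 0.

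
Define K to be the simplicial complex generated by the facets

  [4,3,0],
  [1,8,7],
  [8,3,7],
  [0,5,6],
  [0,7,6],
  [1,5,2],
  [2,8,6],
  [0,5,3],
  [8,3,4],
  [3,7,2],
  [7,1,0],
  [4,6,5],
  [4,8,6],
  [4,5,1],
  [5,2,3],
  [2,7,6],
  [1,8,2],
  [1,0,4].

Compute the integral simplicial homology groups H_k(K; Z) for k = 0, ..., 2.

K has 9 vertices, 27 edges, 18 triangles.
rank ∂_0 = 0, rank ∂_1 = 8 ⇒ b_0 = 9 − 0 − 8 = 1; all invariant factors of ∂_1 are 1 so no torsion. So H_0 ≅ Z.
rank ∂_1 = 8, rank ∂_2 = 18 ⇒ b_1 = 27 − 8 − 18 = 1; ∂_2 has invariant factor(s) [2] giving torsion. So H_1 ≅ Z ⊕ Z/2.
rank ∂_2 = 18, rank ∂_3 = 0 ⇒ b_2 = 18 − 18 − 0 = 0. So H_2 ≅ 0.

H_0 = Z,  H_1 = Z ⊕ Z/2,  H_2 = 0.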